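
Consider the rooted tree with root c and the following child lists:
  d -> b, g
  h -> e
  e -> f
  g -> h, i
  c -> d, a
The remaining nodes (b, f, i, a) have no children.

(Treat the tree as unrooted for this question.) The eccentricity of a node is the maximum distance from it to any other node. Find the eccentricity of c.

The node farthest from c is f, via c-d-g-h-e-f — 5 edges.

5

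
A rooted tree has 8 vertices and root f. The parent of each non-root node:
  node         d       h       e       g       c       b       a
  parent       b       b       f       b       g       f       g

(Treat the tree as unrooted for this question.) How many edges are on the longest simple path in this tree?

4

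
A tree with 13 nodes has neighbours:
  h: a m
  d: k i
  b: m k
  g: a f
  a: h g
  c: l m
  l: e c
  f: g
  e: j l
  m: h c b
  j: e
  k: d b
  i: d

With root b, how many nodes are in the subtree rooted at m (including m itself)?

9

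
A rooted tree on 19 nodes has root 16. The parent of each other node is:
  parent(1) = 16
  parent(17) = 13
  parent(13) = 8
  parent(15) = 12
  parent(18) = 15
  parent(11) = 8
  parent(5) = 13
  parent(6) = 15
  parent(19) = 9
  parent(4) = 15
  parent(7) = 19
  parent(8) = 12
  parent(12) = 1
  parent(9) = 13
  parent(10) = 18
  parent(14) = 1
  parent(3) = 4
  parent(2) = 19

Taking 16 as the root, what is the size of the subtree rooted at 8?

8's subtree: {8, 13, 11, 9, 5, 17, 19, 2, 7}, size 9.

9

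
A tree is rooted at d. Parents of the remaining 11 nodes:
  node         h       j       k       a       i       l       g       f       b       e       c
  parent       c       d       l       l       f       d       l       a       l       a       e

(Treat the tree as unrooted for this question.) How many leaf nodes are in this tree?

The leaves are b, g, h, i, j, k.
That is 6 leaves.

6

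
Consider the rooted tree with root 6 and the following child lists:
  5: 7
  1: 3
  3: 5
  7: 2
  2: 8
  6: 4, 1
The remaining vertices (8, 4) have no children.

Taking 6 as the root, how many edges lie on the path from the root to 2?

5

Climbing from 2 to the root: 2 – 7 – 5 – 3 – 1 – 6. That's 5 steps.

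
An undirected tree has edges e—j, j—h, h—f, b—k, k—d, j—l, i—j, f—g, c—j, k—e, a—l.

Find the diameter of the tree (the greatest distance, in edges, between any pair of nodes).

BFS from g reaches d last, at distance 6; BFS from d confirms no node is farther.
Path: g-f-h-j-e-k-d.

6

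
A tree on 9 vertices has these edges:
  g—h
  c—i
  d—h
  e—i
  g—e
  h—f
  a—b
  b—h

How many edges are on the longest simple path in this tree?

BFS from a reaches c last, at distance 6; BFS from c confirms no node is farther.
Path: a – b – h – g – e – i – c.

6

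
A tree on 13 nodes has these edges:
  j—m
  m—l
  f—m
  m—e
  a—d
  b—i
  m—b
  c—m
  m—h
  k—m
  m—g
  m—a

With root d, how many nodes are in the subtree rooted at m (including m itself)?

11

m's subtree: {m, g, e, b, c, l, k, f, j, h, i}, size 11.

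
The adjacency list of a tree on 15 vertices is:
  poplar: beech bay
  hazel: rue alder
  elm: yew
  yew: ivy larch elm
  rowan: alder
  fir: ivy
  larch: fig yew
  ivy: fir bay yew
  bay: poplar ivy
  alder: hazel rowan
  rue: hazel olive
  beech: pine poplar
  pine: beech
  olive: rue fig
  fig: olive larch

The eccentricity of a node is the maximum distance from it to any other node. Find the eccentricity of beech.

A farthest node from beech is rowan.
The path beech – poplar – bay – ivy – yew – larch – fig – olive – rue – hazel – alder – rowan has 11 edges.

11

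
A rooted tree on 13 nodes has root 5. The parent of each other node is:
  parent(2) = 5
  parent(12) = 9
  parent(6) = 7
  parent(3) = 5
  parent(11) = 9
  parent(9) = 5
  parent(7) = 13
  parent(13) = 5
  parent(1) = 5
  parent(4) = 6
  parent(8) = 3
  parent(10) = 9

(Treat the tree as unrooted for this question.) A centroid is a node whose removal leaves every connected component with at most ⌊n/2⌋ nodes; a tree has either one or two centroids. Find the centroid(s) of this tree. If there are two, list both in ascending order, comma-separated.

5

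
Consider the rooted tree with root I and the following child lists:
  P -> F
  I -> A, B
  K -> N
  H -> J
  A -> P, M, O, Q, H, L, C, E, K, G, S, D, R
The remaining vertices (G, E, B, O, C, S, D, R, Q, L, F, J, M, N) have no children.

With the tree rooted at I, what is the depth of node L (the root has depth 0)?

2

Climbing from L to the root: L → A → I. That's 2 steps.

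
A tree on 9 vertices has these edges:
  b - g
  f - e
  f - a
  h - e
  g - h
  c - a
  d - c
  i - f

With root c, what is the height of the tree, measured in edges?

6

The longest root-to-leaf path is c–a–f–e–h–g–b (6 edges).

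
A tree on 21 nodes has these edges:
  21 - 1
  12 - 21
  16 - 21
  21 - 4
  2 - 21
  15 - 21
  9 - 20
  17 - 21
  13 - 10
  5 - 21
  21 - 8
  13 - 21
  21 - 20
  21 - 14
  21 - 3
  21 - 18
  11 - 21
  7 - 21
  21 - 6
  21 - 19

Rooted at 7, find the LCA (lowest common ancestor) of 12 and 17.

21

Path 12→root: 12 21 7; path 17→root: 17 21 7.
First common node: 21.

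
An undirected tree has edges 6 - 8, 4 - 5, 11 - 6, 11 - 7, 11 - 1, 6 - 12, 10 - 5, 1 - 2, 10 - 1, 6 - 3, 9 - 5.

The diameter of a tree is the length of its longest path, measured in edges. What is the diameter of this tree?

BFS from 9 reaches 12 last, at distance 6; BFS from 12 confirms no node is farther.
Path: 9-5-10-1-11-6-12.

6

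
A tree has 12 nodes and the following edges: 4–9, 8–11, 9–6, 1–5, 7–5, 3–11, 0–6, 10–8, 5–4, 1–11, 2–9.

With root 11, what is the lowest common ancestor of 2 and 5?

5

2's ancestor chain is 2, 9, 4, 5, 1, 11 and 5's is 5, 1, 11; they first meet at 5.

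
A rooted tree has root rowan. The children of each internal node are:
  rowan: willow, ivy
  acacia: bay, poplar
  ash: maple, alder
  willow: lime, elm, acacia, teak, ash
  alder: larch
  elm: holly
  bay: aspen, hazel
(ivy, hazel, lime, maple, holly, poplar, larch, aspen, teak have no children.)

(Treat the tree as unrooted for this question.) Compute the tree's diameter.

A longest path is larch–alder–ash–willow–acacia–bay–aspen, with 6 edges.

6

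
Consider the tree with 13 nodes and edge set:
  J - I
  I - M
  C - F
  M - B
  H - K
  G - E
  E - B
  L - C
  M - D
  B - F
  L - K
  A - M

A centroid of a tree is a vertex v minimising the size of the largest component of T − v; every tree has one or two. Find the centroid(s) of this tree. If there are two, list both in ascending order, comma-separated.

If B is removed the pieces have sizes 5, 5, 2, all ≤ ⌊13/2⌋ = 6.
Every other node leaves some component of size > 6, so the centroid is unique.

B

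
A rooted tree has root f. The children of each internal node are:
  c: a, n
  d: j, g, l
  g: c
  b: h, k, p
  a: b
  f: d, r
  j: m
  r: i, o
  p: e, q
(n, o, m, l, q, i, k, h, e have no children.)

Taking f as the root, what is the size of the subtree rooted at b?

6

b's subtree: {b, h, p, k, e, q}, size 6.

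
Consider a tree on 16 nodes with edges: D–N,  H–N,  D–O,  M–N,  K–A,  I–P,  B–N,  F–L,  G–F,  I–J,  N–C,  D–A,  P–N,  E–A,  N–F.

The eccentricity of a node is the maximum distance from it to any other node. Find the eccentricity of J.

The node farthest from J is E (K also at distance 6), via J – I – P – N – D – A – E — 6 edges.

6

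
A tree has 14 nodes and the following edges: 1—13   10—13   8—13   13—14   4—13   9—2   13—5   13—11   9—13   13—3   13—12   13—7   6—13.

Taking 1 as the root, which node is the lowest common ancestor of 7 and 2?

13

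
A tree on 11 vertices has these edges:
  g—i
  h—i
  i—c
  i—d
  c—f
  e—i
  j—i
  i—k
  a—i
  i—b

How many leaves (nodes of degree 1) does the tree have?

The leaves are a, b, d, e, f, g, h, j, k.
That is 9 leaves.

9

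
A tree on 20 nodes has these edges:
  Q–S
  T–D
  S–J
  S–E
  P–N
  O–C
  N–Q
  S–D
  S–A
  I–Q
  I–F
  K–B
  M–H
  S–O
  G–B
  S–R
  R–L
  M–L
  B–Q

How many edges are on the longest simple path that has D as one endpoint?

A farthest node from D is H.
The path D – S – R – L – M – H has 5 edges.

5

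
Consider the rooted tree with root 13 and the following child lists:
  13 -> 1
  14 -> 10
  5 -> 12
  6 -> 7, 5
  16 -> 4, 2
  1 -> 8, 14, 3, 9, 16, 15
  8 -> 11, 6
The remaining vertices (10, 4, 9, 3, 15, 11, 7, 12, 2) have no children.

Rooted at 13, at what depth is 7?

Path from 13 to 7: 13–1–8–6–7, which has 4 edges.

4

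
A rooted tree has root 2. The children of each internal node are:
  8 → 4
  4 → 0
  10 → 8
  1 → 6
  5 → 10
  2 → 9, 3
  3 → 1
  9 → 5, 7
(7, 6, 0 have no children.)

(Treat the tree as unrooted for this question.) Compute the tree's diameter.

Starting from 6, a farthest node is 0 at distance 9.
One longest path: 6 – 1 – 3 – 2 – 9 – 5 – 10 – 8 – 4 – 0.
So the diameter is 9.

9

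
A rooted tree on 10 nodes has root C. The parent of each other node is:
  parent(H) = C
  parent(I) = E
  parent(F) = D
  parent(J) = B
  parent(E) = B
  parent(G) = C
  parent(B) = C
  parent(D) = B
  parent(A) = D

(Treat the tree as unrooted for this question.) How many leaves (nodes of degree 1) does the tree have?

6

Exactly 6 nodes have a single neighbour: A, F, G, H, I, J.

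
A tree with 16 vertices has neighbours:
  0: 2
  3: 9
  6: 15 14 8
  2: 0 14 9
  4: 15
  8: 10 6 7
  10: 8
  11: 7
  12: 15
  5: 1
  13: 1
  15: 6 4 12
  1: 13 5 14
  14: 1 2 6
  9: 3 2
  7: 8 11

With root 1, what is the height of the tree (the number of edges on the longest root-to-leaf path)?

5

A deepest node is 11, reached by 1–14–6–8–7–11.
That path has 5 edges, so the height is 5.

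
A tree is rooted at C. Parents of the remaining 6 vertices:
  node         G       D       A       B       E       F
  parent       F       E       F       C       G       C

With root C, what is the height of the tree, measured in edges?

4

A deepest node is D, reached by C-F-G-E-D.
That path has 4 edges, so the height is 4.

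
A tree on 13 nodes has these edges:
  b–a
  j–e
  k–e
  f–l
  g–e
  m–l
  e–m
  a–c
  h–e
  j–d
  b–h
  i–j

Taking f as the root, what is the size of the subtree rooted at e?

10

e's subtree: {e, h, j, g, k, b, i, d, a, c}, size 10.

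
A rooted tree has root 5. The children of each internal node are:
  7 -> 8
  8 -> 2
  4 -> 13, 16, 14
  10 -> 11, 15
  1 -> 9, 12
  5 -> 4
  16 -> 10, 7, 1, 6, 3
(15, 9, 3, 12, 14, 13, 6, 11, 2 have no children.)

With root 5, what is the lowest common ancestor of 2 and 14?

4

2's ancestor chain is 2, 8, 7, 16, 4, 5 and 14's is 14, 4, 5; they first meet at 4.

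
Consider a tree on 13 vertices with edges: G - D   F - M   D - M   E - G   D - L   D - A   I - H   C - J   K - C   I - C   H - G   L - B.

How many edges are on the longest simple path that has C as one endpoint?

6

Distances from C peak at 6, attained at B (F also at distance 6).
C – I – H – G – D – L – B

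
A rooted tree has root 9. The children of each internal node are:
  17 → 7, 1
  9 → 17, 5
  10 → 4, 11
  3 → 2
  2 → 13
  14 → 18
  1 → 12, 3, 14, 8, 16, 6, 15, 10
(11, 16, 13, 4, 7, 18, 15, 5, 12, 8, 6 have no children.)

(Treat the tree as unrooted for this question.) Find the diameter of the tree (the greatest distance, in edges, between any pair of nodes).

6

A longest path is 13–2–3–1–17–9–5, with 6 edges.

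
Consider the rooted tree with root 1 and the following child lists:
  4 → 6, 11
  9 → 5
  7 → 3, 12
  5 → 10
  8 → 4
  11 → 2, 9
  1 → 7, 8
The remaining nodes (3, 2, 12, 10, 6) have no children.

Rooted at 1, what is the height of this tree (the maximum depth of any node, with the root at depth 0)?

A deepest node is 10, reached by 1-8-4-11-9-5-10.
That path has 6 edges, so the height is 6.

6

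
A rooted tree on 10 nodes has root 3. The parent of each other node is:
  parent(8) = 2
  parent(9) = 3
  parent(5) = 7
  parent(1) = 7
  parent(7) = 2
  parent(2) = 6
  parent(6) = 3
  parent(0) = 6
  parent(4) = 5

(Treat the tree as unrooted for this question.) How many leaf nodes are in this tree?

Degree-1 nodes: 0, 1, 4, 8, 9 — 5 of them.

5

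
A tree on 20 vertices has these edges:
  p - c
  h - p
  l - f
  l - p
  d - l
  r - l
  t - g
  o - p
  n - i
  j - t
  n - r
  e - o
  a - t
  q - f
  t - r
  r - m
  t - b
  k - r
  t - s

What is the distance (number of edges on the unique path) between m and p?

3

Walking from m: m–r–l–p. Length 3.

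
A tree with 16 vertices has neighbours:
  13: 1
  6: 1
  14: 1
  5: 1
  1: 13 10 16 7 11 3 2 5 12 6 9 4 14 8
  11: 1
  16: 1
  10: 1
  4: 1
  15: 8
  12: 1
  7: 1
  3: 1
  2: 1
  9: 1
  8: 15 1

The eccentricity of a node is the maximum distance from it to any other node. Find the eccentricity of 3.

A farthest node from 3 is 15.
The path 3 – 1 – 8 – 15 has 3 edges.

3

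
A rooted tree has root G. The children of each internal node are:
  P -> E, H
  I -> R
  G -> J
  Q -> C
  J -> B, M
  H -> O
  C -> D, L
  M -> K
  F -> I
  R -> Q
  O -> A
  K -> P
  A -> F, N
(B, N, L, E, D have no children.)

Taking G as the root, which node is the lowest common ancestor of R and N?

Path R→root: R I F A O H P K M J G; path N→root: N A O H P K M J G.
First common node: A.

A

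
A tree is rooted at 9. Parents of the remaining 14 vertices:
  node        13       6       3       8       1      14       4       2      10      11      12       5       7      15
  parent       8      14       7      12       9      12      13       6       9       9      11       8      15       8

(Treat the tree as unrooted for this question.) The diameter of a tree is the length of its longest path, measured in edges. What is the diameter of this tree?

7

BFS from 2 reaches 3 last, at distance 7; BFS from 3 confirms no node is farther.
Path: 2 - 6 - 14 - 12 - 8 - 15 - 7 - 3.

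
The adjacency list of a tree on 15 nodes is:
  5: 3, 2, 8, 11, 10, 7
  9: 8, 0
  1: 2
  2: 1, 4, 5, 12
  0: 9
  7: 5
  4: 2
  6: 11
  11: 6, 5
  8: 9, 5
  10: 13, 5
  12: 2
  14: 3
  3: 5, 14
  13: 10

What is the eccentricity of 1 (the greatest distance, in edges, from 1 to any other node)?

5

A farthest node from 1 is 0.
The path 1 – 2 – 5 – 8 – 9 – 0 has 5 edges.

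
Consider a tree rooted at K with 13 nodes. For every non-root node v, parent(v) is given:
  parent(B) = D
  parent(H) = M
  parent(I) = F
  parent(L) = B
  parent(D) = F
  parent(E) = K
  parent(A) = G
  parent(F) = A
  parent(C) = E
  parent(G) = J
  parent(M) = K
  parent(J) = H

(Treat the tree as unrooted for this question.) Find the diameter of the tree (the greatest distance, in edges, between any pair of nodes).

11

A longest path is L–B–D–F–A–G–J–H–M–K–E–C, with 11 edges.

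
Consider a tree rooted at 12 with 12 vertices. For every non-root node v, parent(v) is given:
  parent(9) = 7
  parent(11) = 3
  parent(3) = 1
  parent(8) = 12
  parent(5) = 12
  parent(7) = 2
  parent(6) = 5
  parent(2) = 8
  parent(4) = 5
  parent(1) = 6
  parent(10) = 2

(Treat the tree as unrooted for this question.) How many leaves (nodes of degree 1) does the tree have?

4

The leaves are 4, 9, 10, 11.
That is 4 leaves.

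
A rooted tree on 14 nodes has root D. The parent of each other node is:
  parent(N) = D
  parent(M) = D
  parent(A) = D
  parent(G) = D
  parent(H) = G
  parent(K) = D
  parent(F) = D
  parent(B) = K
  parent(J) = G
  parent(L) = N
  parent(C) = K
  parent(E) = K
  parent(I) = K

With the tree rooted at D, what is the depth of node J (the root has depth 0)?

2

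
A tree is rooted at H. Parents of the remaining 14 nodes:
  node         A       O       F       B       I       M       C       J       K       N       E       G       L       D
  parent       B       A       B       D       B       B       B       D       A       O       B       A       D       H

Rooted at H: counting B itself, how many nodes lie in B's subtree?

Descendants of B (including itself): B, A, M, E, C, I, F, G, O, K, N. That's 11.

11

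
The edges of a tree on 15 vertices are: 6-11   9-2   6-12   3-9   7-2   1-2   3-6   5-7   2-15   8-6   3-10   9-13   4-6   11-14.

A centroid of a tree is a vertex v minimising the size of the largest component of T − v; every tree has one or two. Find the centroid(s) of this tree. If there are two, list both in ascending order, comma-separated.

3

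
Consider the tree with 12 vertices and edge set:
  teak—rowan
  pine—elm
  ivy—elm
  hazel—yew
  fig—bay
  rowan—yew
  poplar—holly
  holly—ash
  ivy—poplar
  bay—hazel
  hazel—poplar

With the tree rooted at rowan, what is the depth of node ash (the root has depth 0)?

Path from rowan to ash: rowan – yew – hazel – poplar – holly – ash, which has 5 edges.

5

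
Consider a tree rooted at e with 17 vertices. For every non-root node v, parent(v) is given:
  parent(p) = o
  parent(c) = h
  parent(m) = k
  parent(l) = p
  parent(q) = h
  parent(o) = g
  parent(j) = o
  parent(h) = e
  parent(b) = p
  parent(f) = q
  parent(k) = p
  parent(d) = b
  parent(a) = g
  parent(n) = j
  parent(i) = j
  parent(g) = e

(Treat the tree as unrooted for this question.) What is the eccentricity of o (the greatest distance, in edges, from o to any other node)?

5

A farthest node from o is f.
The path o-g-e-h-q-f has 5 edges.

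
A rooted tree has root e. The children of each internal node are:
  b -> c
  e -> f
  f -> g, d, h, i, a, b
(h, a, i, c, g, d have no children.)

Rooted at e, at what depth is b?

2

Path from e to b: e – f – b, which has 2 edges.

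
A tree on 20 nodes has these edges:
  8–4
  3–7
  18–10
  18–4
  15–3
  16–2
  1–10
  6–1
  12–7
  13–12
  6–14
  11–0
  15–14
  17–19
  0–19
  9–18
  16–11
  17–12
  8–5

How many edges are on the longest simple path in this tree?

17

BFS from 5 reaches 2 last, at distance 17; BFS from 2 confirms no node is farther.
Path: 5–8–4–18–10–1–6–14–15–3–7–12–17–19–0–11–16–2.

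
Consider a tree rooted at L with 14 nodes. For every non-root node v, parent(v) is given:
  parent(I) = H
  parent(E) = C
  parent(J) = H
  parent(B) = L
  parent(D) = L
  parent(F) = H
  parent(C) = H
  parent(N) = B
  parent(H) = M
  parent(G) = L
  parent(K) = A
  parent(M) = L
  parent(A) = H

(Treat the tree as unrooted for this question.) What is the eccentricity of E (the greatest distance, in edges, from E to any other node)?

The node farthest from E is N, via E–C–H–M–L–B–N — 6 edges.

6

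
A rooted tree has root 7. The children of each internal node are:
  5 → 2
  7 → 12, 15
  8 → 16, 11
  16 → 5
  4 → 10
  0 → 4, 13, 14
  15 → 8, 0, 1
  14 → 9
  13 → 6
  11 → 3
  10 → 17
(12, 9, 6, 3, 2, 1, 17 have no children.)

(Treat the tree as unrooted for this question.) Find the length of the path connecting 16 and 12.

Walking from 16: 16 - 8 - 15 - 7 - 12. Length 4.

4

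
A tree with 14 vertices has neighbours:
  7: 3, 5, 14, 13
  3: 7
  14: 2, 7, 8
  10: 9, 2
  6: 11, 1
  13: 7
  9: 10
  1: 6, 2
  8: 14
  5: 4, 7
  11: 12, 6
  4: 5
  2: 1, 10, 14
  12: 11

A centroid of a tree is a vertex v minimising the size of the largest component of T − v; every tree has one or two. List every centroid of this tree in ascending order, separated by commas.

2, 14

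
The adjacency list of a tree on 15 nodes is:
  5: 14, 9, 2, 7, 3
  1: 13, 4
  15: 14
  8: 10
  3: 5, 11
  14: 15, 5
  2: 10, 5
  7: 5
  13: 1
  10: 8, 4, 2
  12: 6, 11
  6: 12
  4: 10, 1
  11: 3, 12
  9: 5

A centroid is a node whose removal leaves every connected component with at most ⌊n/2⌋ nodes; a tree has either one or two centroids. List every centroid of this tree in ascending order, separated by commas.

5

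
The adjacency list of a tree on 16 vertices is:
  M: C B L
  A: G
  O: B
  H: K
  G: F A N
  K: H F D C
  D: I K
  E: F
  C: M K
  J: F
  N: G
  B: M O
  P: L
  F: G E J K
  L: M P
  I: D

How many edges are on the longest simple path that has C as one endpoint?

A farthest node from C is N (A also at distance 4).
The path C – K – F – G – N has 4 edges.

4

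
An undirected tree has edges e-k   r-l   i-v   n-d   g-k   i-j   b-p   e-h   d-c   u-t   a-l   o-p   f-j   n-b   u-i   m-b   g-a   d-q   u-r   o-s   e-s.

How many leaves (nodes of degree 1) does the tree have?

7

Exactly 7 nodes have a single neighbour: c, f, h, m, q, t, v.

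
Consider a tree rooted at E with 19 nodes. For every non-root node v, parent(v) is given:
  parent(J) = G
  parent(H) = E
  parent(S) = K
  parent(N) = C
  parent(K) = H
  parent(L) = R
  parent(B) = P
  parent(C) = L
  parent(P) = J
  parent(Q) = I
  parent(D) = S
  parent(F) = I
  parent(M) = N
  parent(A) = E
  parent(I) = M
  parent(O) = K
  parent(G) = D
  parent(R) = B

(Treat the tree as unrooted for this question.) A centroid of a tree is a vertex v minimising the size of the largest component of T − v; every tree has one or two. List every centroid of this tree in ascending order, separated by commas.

P

If P is removed the pieces have sizes 9, 9, all ≤ ⌊19/2⌋ = 9.
Every other node leaves some component of size > 9, so the centroid is unique.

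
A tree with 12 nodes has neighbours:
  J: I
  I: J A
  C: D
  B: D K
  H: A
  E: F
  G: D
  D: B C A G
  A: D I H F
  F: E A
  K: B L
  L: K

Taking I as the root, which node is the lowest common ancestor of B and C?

D

Path B→root: B D A I; path C→root: C D A I.
First common node: D.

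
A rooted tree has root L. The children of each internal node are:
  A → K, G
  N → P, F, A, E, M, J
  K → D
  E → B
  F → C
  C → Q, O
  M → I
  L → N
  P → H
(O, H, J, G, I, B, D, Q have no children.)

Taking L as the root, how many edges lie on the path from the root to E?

2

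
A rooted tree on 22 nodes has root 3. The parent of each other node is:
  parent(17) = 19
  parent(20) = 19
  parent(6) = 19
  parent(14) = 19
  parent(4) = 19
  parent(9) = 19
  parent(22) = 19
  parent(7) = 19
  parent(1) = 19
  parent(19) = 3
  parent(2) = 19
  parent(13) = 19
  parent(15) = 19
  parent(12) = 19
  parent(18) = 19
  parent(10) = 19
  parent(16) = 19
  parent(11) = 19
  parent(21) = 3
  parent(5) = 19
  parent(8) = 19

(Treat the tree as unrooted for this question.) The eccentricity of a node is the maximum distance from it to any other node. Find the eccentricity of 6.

A farthest node from 6 is 21.
The path 6–19–3–21 has 3 edges.

3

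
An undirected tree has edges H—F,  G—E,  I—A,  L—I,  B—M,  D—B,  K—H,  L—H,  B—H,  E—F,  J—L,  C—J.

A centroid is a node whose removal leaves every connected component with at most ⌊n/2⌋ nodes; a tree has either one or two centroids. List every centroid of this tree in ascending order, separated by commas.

Delete H: the remaining components have sizes 5, 3, 3, 1. Max 5 ≤ 6, so H is a centroid.
Every other node leaves some component of size > 6, so the centroid is unique.

H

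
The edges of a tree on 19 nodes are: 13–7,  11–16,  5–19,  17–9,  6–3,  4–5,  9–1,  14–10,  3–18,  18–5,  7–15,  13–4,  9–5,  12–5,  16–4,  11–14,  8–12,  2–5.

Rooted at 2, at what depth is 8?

3

2 – 5 – 12 – 8 — 3 edges.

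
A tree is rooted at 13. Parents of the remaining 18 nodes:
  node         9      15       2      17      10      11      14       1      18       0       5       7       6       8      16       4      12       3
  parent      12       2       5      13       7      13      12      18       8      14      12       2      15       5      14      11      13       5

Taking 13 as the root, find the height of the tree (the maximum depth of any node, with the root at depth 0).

5

1 sits deepest: 13-12-5-8-18-1 — 5 edges from the root.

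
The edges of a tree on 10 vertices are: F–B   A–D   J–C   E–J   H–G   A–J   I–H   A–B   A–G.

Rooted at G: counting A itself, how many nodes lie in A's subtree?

A's subtree: {A, J, B, D, E, C, F}, size 7.

7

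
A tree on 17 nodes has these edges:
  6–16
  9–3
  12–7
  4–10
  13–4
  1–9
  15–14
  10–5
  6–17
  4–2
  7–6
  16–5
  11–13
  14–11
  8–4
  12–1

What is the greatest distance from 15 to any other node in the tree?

The node farthest from 15 is 3, via 15-14-11-13-4-10-5-16-6-7-12-1-9-3 — 13 edges.

13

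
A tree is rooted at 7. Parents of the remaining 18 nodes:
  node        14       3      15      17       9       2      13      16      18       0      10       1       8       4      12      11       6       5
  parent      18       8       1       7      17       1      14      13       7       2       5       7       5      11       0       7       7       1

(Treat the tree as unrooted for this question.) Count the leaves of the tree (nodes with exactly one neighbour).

8

Exactly 8 nodes have a single neighbour: 3, 4, 6, 9, 10, 12, 15, 16.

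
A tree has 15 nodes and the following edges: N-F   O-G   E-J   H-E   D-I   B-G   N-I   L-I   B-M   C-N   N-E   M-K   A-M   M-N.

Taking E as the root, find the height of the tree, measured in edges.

5

The longest root-to-leaf path is E–N–M–B–G–O (5 edges).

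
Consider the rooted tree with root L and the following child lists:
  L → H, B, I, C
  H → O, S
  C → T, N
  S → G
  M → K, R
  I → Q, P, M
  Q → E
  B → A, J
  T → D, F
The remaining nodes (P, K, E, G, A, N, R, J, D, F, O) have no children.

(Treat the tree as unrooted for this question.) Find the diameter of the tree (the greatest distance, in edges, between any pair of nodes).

6

Starting from G, a farthest node is E at distance 6.
One longest path: G-S-H-L-I-Q-E.
So the diameter is 6.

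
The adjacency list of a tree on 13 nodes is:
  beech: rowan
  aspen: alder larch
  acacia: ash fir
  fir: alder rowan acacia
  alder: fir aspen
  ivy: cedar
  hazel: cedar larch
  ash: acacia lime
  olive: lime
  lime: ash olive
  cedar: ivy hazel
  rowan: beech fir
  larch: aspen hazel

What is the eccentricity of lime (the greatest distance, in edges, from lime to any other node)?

9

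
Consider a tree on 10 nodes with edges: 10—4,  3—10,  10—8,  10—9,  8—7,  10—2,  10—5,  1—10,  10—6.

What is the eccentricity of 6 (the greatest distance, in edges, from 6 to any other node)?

3

The node farthest from 6 is 7, via 6 – 10 – 8 – 7 — 3 edges.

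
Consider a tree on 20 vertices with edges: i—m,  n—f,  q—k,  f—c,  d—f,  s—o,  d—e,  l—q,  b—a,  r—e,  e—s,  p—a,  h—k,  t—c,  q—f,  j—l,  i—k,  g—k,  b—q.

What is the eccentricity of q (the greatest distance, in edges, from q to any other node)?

The node farthest from q is o, via q–f–d–e–s–o — 5 edges.

5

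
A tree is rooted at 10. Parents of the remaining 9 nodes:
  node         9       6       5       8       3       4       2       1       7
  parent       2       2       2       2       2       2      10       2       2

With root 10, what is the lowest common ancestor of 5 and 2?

5's ancestor chain is 5, 2, 10 and 2's is 2, 10; they first meet at 2.

2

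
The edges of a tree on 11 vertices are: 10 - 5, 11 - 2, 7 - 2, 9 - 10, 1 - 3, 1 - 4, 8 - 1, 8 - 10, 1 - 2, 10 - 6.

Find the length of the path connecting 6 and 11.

5

Walking from 6: 6 - 10 - 8 - 1 - 2 - 11. Length 5.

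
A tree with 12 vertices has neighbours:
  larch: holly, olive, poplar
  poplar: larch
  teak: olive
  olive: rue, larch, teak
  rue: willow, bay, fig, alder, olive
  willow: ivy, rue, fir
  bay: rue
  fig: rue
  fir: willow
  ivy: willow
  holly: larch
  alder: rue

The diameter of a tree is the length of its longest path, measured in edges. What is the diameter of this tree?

A longest path is holly – larch – olive – rue – willow – ivy, with 5 edges.

5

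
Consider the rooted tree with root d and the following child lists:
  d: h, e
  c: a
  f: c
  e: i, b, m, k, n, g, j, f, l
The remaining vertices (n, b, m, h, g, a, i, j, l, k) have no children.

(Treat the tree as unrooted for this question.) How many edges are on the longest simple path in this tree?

BFS from a reaches h last, at distance 5; BFS from h confirms no node is farther.
Path: a – c – f – e – d – h.

5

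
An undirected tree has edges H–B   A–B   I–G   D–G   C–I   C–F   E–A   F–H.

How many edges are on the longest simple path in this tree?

A longest path is D–G–I–C–F–H–B–A–E, with 8 edges.

8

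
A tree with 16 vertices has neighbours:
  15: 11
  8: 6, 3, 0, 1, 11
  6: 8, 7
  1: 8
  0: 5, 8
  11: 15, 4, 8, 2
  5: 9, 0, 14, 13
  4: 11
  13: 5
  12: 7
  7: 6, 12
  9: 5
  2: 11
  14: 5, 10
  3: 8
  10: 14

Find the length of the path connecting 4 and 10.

6

Walking from 4: 4–11–8–0–5–14–10. Length 6.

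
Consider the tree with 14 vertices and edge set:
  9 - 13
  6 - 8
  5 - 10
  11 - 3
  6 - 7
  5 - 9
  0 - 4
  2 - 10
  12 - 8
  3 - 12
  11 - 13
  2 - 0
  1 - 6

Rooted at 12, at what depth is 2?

12 – 3 – 11 – 13 – 9 – 5 – 10 – 2 — 7 edges.

7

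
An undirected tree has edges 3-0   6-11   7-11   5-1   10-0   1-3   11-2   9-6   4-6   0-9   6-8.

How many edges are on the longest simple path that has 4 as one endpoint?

6

The node farthest from 4 is 5, via 4-6-9-0-3-1-5 — 6 edges.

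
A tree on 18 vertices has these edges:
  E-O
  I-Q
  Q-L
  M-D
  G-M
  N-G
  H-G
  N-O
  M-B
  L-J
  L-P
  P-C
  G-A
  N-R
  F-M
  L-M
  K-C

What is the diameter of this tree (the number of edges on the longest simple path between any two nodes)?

A longest path is K - C - P - L - M - G - N - O - E, with 8 edges.

8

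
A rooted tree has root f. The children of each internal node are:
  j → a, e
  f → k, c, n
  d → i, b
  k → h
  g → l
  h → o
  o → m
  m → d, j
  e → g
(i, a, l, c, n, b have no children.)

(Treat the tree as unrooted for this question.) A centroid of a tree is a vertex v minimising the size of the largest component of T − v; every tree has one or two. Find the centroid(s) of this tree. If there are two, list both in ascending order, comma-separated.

If m is removed the pieces have sizes 6, 5, 3, all ≤ ⌊15/2⌋ = 7.
Every other node leaves some component of size > 7, so the centroid is unique.

m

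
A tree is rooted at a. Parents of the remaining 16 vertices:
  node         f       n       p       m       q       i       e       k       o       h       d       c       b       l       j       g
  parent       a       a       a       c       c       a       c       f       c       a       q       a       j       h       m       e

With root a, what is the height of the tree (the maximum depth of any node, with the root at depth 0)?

The longest root-to-leaf path is a – c – m – j – b (4 edges).

4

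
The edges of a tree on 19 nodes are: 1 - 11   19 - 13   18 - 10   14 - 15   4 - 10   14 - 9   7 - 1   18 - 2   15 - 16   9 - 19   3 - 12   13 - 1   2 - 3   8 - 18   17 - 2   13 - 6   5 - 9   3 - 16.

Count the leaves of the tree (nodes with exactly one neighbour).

8

Degree-1 nodes: 4, 5, 6, 7, 8, 11, 12, 17 — 8 of them.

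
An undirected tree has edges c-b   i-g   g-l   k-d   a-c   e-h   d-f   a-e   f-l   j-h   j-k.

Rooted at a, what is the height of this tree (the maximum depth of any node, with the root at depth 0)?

9

A deepest node is i, reached by a – e – h – j – k – d – f – l – g – i.
That path has 9 edges, so the height is 9.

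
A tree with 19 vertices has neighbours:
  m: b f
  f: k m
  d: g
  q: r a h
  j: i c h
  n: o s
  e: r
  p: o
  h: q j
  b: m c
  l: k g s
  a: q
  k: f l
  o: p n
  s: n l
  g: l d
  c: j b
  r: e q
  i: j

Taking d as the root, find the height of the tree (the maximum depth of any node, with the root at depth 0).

The longest root-to-leaf path is d – g – l – k – f – m – b – c – j – h – q – r – e (12 edges).

12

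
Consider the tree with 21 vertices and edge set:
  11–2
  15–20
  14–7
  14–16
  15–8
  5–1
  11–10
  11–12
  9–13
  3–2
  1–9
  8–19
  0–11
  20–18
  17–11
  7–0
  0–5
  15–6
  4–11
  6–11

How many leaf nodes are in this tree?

The leaves are 3, 4, 10, 12, 13, 16, 17, 18, 19.
That is 9 leaves.

9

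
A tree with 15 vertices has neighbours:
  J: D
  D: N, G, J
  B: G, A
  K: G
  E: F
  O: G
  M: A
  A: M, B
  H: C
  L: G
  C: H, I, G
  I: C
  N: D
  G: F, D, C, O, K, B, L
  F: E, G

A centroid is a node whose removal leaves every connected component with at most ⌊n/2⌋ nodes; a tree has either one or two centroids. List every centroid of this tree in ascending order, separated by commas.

Delete G: the remaining components have sizes 3, 3, 3, 2, 1, 1, 1. Max 3 ≤ 7, so G is a centroid.
Every other node leaves some component of size > 7, so the centroid is unique.

G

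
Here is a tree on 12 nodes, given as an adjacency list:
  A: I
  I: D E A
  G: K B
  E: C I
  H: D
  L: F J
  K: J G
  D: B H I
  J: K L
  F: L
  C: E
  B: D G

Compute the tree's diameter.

Starting from C, a farthest node is F at distance 9.
One longest path: C – E – I – D – B – G – K – J – L – F.
So the diameter is 9.

9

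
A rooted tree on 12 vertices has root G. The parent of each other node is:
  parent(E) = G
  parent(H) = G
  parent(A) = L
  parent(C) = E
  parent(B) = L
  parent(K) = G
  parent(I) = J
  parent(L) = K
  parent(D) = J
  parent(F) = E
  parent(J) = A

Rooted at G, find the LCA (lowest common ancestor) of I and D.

Path I→root: I J A L K G; path D→root: D J A L K G.
First common node: J.

J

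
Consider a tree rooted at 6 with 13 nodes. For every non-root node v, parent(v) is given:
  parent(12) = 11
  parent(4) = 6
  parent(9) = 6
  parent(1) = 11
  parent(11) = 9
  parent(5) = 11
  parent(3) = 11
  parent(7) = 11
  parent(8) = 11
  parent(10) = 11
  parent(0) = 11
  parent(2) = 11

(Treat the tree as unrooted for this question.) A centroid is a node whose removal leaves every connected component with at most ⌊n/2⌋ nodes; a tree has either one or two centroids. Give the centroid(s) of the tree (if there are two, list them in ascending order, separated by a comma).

11

Delete 11: the remaining components have sizes 3, 1, 1, 1, 1, 1, 1, 1, 1, 1. Max 3 ≤ 6, so 11 is a centroid.
Every other node leaves some component of size > 6, so the centroid is unique.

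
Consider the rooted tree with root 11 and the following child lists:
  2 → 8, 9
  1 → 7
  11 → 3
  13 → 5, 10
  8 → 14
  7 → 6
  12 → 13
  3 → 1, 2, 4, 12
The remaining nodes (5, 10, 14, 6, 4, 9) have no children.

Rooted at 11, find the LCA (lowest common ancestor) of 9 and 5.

3

9's ancestor chain is 9, 2, 3, 11 and 5's is 5, 13, 12, 3, 11; they first meet at 3.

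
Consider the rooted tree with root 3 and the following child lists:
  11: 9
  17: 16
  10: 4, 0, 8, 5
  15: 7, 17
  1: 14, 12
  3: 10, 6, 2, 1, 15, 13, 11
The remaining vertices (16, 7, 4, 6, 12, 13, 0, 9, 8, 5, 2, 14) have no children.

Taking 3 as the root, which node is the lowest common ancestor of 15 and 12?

Path 15→root: 15 3; path 12→root: 12 1 3.
First common node: 3.

3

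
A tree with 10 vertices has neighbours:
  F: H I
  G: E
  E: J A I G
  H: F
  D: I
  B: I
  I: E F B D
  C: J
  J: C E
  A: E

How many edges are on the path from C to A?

3

Walking from C: C–J–E–A. Length 3.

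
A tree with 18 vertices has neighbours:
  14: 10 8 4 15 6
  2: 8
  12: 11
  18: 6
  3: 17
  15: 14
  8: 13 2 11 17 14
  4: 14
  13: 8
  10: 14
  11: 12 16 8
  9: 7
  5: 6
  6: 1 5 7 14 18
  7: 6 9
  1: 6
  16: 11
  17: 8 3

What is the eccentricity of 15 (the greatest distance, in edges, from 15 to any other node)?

Distances from 15 peak at 4, attained at 3 (12, 9, 16 also at distance 4).
15 – 14 – 8 – 17 – 3

4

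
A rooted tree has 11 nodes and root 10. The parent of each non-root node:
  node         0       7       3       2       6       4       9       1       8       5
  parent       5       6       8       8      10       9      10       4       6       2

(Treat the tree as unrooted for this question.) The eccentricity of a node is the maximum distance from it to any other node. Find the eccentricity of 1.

8

A farthest node from 1 is 0.
The path 1–4–9–10–6–8–2–5–0 has 8 edges.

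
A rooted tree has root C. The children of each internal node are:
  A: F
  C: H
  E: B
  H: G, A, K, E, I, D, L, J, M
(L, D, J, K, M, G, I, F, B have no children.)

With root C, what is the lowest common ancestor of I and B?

H

Path I→root: I H C; path B→root: B E H C.
First common node: H.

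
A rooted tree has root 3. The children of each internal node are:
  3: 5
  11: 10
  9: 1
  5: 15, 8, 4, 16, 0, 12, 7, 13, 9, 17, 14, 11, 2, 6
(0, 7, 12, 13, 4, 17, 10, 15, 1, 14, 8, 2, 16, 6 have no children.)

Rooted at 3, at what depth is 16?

2

Climbing from 16 to the root: 16–5–3. That's 2 steps.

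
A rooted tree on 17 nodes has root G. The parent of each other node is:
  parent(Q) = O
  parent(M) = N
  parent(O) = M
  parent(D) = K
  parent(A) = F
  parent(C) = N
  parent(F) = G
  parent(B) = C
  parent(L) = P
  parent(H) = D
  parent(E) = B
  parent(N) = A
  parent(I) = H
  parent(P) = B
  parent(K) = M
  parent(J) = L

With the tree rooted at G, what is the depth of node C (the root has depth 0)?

4

Path from G to C: G → F → A → N → C, which has 4 edges.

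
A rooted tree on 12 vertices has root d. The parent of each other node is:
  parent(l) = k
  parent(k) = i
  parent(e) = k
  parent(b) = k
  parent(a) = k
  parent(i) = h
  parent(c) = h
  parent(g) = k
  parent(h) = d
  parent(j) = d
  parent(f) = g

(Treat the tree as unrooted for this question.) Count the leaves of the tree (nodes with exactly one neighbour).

The leaves are a, b, c, e, f, j, l.
That is 7 leaves.

7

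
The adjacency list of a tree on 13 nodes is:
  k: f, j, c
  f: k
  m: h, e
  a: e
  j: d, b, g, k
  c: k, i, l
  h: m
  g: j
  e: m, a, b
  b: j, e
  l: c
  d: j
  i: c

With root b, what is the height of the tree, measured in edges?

4

i sits deepest: b → j → k → c → i — 4 edges from the root.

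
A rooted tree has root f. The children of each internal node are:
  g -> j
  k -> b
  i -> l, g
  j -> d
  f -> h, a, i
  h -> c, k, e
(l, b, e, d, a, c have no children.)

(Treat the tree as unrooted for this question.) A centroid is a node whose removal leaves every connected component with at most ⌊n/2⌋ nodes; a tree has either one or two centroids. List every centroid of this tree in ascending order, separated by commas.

If f is removed the pieces have sizes 5, 5, 1, all ≤ ⌊12/2⌋ = 6.
Every other node leaves some component of size > 6, so the centroid is unique.

f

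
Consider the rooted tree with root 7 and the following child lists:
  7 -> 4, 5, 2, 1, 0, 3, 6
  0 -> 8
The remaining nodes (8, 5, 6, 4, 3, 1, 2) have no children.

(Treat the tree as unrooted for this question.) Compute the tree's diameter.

3

Starting from 8, a farthest node is 6 at distance 3.
One longest path: 8–0–7–6.
So the diameter is 3.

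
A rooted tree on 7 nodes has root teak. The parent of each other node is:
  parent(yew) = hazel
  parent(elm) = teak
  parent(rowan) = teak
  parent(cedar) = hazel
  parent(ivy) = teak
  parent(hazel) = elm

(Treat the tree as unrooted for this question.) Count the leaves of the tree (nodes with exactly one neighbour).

The leaves are cedar, ivy, rowan, yew.
That is 4 leaves.

4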